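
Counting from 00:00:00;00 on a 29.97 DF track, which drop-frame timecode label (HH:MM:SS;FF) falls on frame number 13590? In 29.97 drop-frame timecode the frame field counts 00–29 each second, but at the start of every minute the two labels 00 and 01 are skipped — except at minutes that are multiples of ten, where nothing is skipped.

Ten DF minutes hold 17982 frames, so frame 13590 lies in block 0 (frames 0–17981) with 13590 frames into that block.
The block's first minute is 1800 frames and the rest 1798 each; 13590 frames reaches minute 7, so 0 × 18 + 7 × 2 = 14 labels have been skipped so far.
Adding those back, label number 13590 + 14 = 13604 at 30 labels/s is 453 s + 14 f = 0 h 7 min 33 s frame 14, i.e. 00:07:33;14.

00:07:33;14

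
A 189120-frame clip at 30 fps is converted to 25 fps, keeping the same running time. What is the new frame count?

157600 frames

Frames at target rate = 189120 × (25) / (30) = 157600.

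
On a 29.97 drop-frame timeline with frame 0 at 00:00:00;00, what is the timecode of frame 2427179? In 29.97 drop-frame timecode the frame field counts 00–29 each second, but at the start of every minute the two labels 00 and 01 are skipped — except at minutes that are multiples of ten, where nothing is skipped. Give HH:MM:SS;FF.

Ten DF minutes hold 17982 frames, so frame 2427179 lies in block 134 (frames 2409588–2427569) with 17591 frames into that block.
The block's first minute is 1800 frames and the rest 1798 each; 17591 frames reaches minute 9, so 134 × 18 + 9 × 2 = 2430 labels have been skipped so far.
Adding those back, label number 2427179 + 2430 = 2429609 at 30 labels/s is 80986 s + 29 f = 22 h 29 min 46 s frame 29, i.e. 22:29:46;29.

22:29:46;29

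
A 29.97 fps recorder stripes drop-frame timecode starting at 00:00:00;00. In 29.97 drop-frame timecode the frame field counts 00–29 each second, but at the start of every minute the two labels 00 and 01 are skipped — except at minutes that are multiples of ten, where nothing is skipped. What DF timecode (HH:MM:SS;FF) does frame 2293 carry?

Each 10-minute DF block holds 10 × 60 × 30 − 9 × 2 = 17982 frames. 2293 ÷ 17982 → 0 full blocks, remainder 2293.
Within the partial block the first minute is 1800 frames and each further minute 1798, so 1 further minute boundary passed. Total skipped labels = 18 × 0 + 2 × 1 = 2.
Non-drop label index = 2293 + 2 = 2295; at 30 labels/s that is 00:01:16:15, i.e. DF 00:01:16;15.

00:01:16;15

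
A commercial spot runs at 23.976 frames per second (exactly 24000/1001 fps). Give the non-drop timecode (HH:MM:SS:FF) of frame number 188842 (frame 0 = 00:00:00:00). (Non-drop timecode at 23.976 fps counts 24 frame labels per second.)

02:11:08:10

188842 ÷ 24 = 7868 full seconds, remainder 10 frames.
7868 s = 2 h 11 min 8 s.
Timecode: 02:11:08:10.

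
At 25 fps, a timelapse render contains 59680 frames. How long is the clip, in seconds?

Running time = 59680 / (25) = 2387.2 s.

2387.2 seconds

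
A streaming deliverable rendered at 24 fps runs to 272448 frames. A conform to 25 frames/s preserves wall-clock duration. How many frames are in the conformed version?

283800 frames

Target frames = source frames × (target rate / source rate) = 272448 × (25)/(24) = 272448 × 25/24 = 283800.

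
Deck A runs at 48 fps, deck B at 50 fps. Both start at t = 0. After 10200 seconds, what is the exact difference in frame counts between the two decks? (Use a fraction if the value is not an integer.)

20400 frames

A emits 48 × 10200 = 489600 frames; B emits 50 × 10200 = 510000.
Difference = 20400 frames; B is ahead of A.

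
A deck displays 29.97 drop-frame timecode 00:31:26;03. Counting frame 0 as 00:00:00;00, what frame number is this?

56527

Complete 10-minute blocks: 3, each 17982 frames → 53946.
Remaining 1 whole minute in the current block: 1800 + 0 × 1798 = 1800 frames.
Within the current minute: 26 × 30 + 3 − 2 = 781 (labels ;00/;01 skipped at this minute). Total = 53946 + 1800 + 781 = 56527.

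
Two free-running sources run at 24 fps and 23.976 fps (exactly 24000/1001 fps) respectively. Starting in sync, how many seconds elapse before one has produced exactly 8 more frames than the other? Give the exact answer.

1001/3 seconds

The gap grows by |24000/1001 − 24| = 24/1001 frames per second.
Time for a 8-frame gap: 8 ÷ (24/1001) = 1001/3 s.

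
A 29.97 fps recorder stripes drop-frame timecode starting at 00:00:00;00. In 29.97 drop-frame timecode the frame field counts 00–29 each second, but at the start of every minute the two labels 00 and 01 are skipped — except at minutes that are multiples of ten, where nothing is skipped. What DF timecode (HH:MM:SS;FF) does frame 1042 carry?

Ten DF minutes hold 17982 frames, so frame 1042 lies in block 0 (frames 0–17981) with 1042 frames into that block.
The block's first minute is 1800 frames and the rest 1798 each; 1042 frames reaches minute 0, so 0 × 18 + 0 × 2 = 0 labels have been skipped so far.
Adding those back, label number 1042 + 0 = 1042 at 30 labels/s is 34 s + 22 f = 0 h 0 min 34 s frame 22, i.e. 00:00:34;22.

00:00:34;22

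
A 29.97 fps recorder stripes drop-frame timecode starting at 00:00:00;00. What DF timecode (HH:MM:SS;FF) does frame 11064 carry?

Each 10-minute DF block holds 10 × 60 × 30 − 9 × 2 = 17982 frames. 11064 ÷ 17982 → 0 full blocks, remainder 11064.
Within the partial block the first minute is 1800 frames and each further minute 1798, so 6 further minute boundaries passed. Total skipped labels = 18 × 0 + 2 × 6 = 12.
Non-drop label index = 11064 + 12 = 11076; at 30 labels/s that is 00:06:09:06, i.e. DF 00:06:09;06.

00:06:09;06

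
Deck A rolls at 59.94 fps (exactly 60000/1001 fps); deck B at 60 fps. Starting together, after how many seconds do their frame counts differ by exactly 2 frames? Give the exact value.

The gap grows by |60 − 60000/1001| = 60/1001 frames per second.
Time for a 2-frame gap: 2 ÷ (60/1001) = 1001/30 s.

1001/30 seconds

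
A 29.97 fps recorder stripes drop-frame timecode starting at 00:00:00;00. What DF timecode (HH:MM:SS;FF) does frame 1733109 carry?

Ten DF minutes hold 17982 frames, so frame 1733109 lies in block 96 (frames 1726272–1744253) with 6837 frames into that block.
The block's first minute is 1800 frames and the rest 1798 each; 6837 frames reaches minute 3, so 96 × 18 + 3 × 2 = 1734 labels have been skipped so far.
Adding those back, label number 1733109 + 1734 = 1734843 at 30 labels/s is 57828 s + 3 f = 16 h 3 min 48 s frame 3, i.e. 16:03:48;03.

16:03:48;03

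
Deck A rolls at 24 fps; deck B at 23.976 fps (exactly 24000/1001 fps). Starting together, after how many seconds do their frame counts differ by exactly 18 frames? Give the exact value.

750.75 seconds

The gap grows by |24000/1001 − 24| = 24/1001 frames per second.
Time for a 18-frame gap: 18 ÷ (24/1001) = 750.75 s.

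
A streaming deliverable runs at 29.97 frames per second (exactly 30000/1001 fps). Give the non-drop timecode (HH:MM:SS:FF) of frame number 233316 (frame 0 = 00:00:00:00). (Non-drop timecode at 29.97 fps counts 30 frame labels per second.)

233316 ÷ 30 = 7777 full seconds, remainder 6 frames.
7777 s = 2 h 9 min 37 s.
Timecode: 02:09:37:06.

02:09:37:06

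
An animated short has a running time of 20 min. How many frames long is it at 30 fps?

36000 frames

20 min = 1200 s.
Frames = 1200 × 30 = 36000.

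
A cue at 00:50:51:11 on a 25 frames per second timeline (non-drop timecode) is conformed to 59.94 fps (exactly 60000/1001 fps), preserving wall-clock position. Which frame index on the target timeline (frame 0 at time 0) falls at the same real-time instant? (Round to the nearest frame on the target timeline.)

Source frame index: (0×3600 + 50×60 + 51) × 25 + 11 = 76286.
Real time: 76286 / (25) = 76286/25 s.
Target frame: (76286/25) × (60000/1001) = 26155200/143 ≈ 182903.497 → 182903.

frame 182903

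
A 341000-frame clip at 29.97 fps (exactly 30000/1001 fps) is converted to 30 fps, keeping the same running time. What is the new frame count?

Target frames = source frames × (target rate / source rate) = 341000 × (30)/(30000/1001) = 341000 × 1001/1000 = 341341.

341341 frames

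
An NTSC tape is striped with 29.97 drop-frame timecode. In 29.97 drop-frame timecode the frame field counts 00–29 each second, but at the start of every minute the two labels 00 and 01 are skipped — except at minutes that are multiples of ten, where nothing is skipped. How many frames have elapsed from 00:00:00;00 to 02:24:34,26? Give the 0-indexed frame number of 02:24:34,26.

Complete 10-minute blocks: 14, each 17982 frames → 251748.
Remaining 4 whole minutes in the current block: 1800 + 3 × 1798 = 7194 frames.
Within the current minute: 34 × 30 + 26 − 2 = 1044 (labels ;00/;01 skipped at this minute). Total = 251748 + 7194 + 1044 = 259986.

259986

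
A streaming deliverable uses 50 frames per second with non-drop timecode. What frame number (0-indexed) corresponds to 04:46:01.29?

Total seconds to the label: (4 × 3600 + 46 × 60 + 1) = 17161.
Frame index = 17161 × 50 + 29 = 858079.

858079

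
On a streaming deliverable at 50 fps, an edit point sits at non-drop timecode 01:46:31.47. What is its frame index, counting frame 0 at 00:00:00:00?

319597

Total seconds to the label: (1 × 3600 + 46 × 60 + 31) = 6391.
Frame index = 6391 × 50 + 47 = 319597.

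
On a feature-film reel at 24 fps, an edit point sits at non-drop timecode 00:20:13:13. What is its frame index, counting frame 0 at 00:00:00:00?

frame 29125

Total seconds to the label: (0 × 3600 + 20 × 60 + 13) = 1213.
Frame index = 1213 × 24 + 13 = 29125.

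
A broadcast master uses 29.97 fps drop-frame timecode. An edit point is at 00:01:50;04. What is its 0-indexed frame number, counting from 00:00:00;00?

3302

Complete 10-minute blocks: 0, each 17982 frames → 0.
Remaining 1 whole minute in the current block: 1800 + 0 × 1798 = 1800 frames.
Within the current minute: 50 × 30 + 4 − 2 = 1502 (labels ;00/;01 skipped at this minute). Total = 0 + 1800 + 1502 = 3302.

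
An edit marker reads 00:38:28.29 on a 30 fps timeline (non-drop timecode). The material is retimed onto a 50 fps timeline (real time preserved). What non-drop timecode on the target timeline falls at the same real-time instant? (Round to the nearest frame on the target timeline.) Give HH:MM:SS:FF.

Source frame index: (0×3600 + 38×60 + 28) × 30 + 29 = 69269.
Real time: 69269 / (30) = 69269/30 s.
Target frame: (69269/30) × (50) = 346345/3 ≈ 115448.333 → 115448.
At 50 labels/s: frame 115448 → 00:38:28:48.

00:38:28:48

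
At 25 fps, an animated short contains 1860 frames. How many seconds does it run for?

Running time = 1860 / (25) = 74.4 s.

74.4 seconds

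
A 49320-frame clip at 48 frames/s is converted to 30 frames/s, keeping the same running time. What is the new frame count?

30825 frames

Target frames = source frames × (target rate / source rate) = 49320 × (30)/(48) = 49320 × 5/8 = 30825.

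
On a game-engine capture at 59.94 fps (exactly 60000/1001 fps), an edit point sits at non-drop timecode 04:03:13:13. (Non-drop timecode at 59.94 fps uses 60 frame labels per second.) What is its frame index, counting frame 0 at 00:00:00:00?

875593

Total seconds to the label: (4 × 3600 + 3 × 60 + 13) = 14593.
Frame index = 14593 × 60 + 13 = 875593.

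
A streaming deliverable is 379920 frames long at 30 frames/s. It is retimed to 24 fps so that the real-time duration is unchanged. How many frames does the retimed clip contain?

303936 frames

Target frames = source frames × (target rate / source rate) = 379920 × (24)/(30) = 379920 × 4/5 = 303936.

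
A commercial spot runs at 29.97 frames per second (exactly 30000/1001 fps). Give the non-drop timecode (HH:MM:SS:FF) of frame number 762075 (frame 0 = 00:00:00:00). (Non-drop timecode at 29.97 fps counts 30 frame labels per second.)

762075 ÷ 30 = 25402 full seconds, remainder 15 frames.
25402 s = 7 h 3 min 22 s.
Timecode: 07:03:22:15.

07:03:22:15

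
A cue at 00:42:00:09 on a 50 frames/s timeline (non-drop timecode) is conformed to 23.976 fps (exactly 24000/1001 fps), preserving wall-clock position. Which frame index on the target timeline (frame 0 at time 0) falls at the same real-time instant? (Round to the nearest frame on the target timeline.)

frame 60424

Source frame index: (0×3600 + 42×60 + 0) × 50 + 9 = 126009.
Real time: 126009 / (50) = 126009/50 s.
Target frame: (126009/50) × (24000/1001) = 4652640/77 ≈ 60423.896 → 60424.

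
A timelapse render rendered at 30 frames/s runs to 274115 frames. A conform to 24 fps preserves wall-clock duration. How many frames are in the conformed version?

219292 frames

Target frames = source frames × (target rate / source rate) = 274115 × (24)/(30) = 274115 × 4/5 = 219292.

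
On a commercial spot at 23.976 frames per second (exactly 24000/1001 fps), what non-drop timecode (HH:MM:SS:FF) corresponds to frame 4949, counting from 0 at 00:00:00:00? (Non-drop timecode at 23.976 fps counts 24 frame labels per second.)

4949 ÷ 24 = 206 full seconds, remainder 5 frames.
206 s = 0 h 3 min 26 s.
Timecode: 00:03:26:05.

00:03:26:05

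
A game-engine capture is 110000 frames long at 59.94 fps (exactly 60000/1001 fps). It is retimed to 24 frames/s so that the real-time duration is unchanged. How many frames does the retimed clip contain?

44044 frames

Target frames = source frames × (target rate / source rate) = 110000 × (24)/(60000/1001) = 110000 × 1001/2500 = 44044.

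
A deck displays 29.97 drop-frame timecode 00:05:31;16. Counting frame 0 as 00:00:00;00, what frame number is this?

As if non-drop at 30 labels/s: (0 × 3600 + 5 × 60 + 31) × 30 + 16 = 9946.
Minute boundaries passed: 5; those not divisible by 10: 5 − 0 = 5; dropped labels = 2 × 5 = 10.
Actual frame index = 9946 − 10 = 9936.

9936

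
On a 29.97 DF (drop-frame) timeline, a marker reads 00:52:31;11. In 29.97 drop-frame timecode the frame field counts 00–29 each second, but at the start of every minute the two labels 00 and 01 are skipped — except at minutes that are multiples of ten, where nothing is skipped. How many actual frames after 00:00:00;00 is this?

Complete 10-minute blocks: 5, each 17982 frames → 89910.
Remaining 2 whole minutes in the current block: 1800 + 1 × 1798 = 3598 frames.
Within the current minute: 31 × 30 + 11 − 2 = 939 (labels ;00/;01 skipped at this minute). Total = 89910 + 3598 + 939 = 94447.

94447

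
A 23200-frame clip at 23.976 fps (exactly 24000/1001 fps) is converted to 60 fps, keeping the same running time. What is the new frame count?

58058 frames

Target frames = source frames × (target rate / source rate) = 23200 × (60)/(24000/1001) = 23200 × 1001/400 = 58058.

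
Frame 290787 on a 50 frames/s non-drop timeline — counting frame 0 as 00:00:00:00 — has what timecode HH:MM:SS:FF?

290787 ÷ 50 = 5815 full seconds, remainder 37 frames.
5815 s = 1 h 36 min 55 s.
Timecode: 01:36:55:37.

01:36:55:37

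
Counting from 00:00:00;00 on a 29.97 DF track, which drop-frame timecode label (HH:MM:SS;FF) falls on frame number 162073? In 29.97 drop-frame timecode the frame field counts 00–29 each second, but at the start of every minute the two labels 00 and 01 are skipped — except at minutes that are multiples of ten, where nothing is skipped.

Each 10-minute DF block holds 10 × 60 × 30 − 9 × 2 = 17982 frames. 162073 ÷ 17982 → 9 full blocks, remainder 235.
Within the partial block the first minute is 1800 frames and each further minute 1798, so 0 further minute boundaries passed. Total skipped labels = 18 × 9 + 2 × 0 = 162.
Non-drop label index = 162073 + 162 = 162235; at 30 labels/s that is 01:30:07:25, i.e. DF 01:30:07;25.

01:30:07;25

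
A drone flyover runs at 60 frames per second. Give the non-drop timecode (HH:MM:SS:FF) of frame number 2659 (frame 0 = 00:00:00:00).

00:00:44:19

2659 ÷ 60 = 44 full seconds, remainder 19 frames.
44 s = 0 h 0 min 44 s.
Timecode: 00:00:44:19.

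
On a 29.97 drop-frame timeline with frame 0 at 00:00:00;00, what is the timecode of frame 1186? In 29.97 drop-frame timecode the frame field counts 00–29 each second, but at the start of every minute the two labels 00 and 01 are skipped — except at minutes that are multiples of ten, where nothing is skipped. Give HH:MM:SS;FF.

00:00:39;16

Ten DF minutes hold 17982 frames, so frame 1186 lies in block 0 (frames 0–17981) with 1186 frames into that block.
The block's first minute is 1800 frames and the rest 1798 each; 1186 frames reaches minute 0, so 0 × 18 + 0 × 2 = 0 labels have been skipped so far.
Adding those back, label number 1186 + 0 = 1186 at 30 labels/s is 39 s + 16 f = 0 h 0 min 39 s frame 16, i.e. 00:00:39;16.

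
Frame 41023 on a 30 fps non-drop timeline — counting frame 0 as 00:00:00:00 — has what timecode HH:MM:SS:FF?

41023 ÷ 30 = 1367 full seconds, remainder 13 frames.
1367 s = 0 h 22 min 47 s.
Timecode: 00:22:47:13.

00:22:47:13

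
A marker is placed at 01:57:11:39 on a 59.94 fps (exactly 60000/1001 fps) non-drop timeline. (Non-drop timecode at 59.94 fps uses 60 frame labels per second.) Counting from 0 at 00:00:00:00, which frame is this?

frame 421899

Total seconds to the label: (1 × 3600 + 57 × 60 + 11) = 7031.
Frame index = 7031 × 60 + 39 = 421899.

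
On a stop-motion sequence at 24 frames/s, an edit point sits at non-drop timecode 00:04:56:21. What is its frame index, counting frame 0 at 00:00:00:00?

Total seconds to the label: (0 × 3600 + 4 × 60 + 56) = 296.
Frame index = 296 × 24 + 21 = 7125.

7125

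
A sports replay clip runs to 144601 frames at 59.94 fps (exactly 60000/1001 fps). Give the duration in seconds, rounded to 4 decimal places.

2412.4267 seconds

Running time = 144601 × 1001/60000 = 144745601/60000 s ≈ 2412.4267 s.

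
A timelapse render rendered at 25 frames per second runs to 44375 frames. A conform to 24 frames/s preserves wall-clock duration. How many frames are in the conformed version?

Target frames = source frames × (target rate / source rate) = 44375 × (24)/(25) = 44375 × 24/25 = 42600.

42600 frames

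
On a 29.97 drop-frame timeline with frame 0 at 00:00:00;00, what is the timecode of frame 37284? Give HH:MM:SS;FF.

00:20:44;00

Each 10-minute DF block holds 10 × 60 × 30 − 9 × 2 = 17982 frames. 37284 ÷ 17982 → 2 full blocks, remainder 1320.
Within the partial block the first minute is 1800 frames and each further minute 1798, so 0 further minute boundaries passed. Total skipped labels = 18 × 2 + 2 × 0 = 36.
Non-drop label index = 37284 + 36 = 37320; at 30 labels/s that is 00:20:44:00, i.e. DF 00:20:44;00.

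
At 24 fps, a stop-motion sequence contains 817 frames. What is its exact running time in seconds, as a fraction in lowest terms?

817/24 seconds

Running time = 817 ÷ (24) = 817 × 1/24 = 817/24 s.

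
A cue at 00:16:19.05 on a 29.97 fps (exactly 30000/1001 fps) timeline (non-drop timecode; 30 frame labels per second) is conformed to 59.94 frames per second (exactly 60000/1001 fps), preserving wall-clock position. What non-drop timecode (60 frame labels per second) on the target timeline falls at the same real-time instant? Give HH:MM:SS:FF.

00:16:19:10

Source frame index: (0×3600 + 16×60 + 19) × 30 + 5 = 29375.
Real time: 29375 / (30000/1001) = 47047/48 s.
Target frame: (47047/48) × (60000/1001) = 58750.
At 60 labels/s: frame 58750 → 00:16:19:10.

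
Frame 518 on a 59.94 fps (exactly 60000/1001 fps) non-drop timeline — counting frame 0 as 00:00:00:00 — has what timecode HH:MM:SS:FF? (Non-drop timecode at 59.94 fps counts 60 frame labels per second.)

00:00:08:38

518 ÷ 60 = 8 full seconds, remainder 38 frames.
8 s = 0 h 0 min 8 s.
Timecode: 00:00:08:38.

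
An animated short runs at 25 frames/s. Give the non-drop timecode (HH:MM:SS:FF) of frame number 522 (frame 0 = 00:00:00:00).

00:00:20:22

522 ÷ 25 = 20 full seconds, remainder 22 frames.
20 s = 0 h 0 min 20 s.
Timecode: 00:00:20:22.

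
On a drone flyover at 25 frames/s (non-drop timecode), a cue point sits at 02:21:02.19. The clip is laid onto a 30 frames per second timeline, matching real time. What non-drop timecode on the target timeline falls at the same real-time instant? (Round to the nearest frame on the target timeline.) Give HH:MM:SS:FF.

Source frame index: (2×3600 + 21×60 + 2) × 25 + 19 = 211569.
Real time: 211569 / (25) = 211569/25 s.
Target frame: (211569/25) × (30) = 1269414/5 ≈ 253882.800 → 253883.
At 30 labels/s: frame 253883 → 02:21:02:23.

02:21:02:23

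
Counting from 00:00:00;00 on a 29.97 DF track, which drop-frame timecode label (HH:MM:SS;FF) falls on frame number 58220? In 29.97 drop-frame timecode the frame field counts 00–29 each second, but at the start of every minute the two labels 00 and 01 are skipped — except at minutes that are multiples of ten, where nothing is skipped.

Each 10-minute DF block holds 10 × 60 × 30 − 9 × 2 = 17982 frames. 58220 ÷ 17982 → 3 full blocks, remainder 4274.
Within the partial block the first minute is 1800 frames and each further minute 1798, so 2 further minute boundaries passed. Total skipped labels = 18 × 3 + 2 × 2 = 58.
Non-drop label index = 58220 + 58 = 58278; at 30 labels/s that is 00:32:22:18, i.e. DF 00:32:22;18.

00:32:22;18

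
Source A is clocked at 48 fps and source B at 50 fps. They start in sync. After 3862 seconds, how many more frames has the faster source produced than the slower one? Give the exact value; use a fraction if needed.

7724 frames

A emits 48 × 3862 = 185376 frames; B emits 50 × 3862 = 193100.
Difference = 7724 frames; B is ahead of A.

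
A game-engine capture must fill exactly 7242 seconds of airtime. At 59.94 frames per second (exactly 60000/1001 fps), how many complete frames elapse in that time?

Frames = 7242 × 60000/1001 = 434520000/1001 ≈ 434085.9141.
Complete frames: 434085.

434085 frames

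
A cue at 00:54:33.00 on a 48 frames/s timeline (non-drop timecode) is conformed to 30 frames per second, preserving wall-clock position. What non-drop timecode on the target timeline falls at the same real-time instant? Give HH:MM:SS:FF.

Source frame index: (0×3600 + 54×60 + 33) × 48 + 0 = 157104.
Real time: 157104 / (48) = 3273 s.
Target frame: (3273) × (30) = 98190.
At 30 labels/s: frame 98190 → 00:54:33:00.

00:54:33:00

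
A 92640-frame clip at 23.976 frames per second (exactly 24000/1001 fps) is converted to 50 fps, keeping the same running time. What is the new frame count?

193193 frames

Target frames = source frames × (target rate / source rate) = 92640 × (50)/(24000/1001) = 92640 × 1001/480 = 193193.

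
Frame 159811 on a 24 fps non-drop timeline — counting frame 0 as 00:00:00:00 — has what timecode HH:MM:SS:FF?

159811 ÷ 24 = 6658 full seconds, remainder 19 frames.
6658 s = 1 h 50 min 58 s.
Timecode: 01:50:58:19.

01:50:58:19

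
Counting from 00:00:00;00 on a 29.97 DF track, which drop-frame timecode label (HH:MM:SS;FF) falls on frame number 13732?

00:07:38;06

Ten DF minutes hold 17982 frames, so frame 13732 lies in block 0 (frames 0–17981) with 13732 frames into that block.
The block's first minute is 1800 frames and the rest 1798 each; 13732 frames reaches minute 7, so 0 × 18 + 7 × 2 = 14 labels have been skipped so far.
Adding those back, label number 13732 + 14 = 13746 at 30 labels/s is 458 s + 6 f = 0 h 7 min 38 s frame 6, i.e. 00:07:38;06.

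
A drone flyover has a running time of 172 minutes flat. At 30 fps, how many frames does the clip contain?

172 min = 10320 s.
Frames = 10320 × 30 = 309600.

309600 frames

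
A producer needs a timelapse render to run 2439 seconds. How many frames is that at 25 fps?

60975 frames

Frames = 2439 × 25 = 60975.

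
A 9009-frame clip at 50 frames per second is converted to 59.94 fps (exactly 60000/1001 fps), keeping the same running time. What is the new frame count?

Target frames = source frames × (target rate / source rate) = 9009 × (60000/1001)/(50) = 9009 × 1200/1001 = 10800.

10800 frames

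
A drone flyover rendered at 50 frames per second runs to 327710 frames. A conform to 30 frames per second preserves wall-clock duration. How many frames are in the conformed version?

196626 frames

Target frames = source frames × (target rate / source rate) = 327710 × (30)/(50) = 327710 × 3/5 = 196626.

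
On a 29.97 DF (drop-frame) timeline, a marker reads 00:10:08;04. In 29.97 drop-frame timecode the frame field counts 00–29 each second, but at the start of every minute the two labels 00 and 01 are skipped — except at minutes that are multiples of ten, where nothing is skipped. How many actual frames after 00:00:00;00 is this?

As if non-drop at 30 labels/s: (0 × 3600 + 10 × 60 + 8) × 30 + 4 = 18244.
Minute boundaries passed: 10; those not divisible by 10: 10 − 1 = 9; dropped labels = 2 × 9 = 18.
Actual frame index = 18244 − 18 = 18226.

18226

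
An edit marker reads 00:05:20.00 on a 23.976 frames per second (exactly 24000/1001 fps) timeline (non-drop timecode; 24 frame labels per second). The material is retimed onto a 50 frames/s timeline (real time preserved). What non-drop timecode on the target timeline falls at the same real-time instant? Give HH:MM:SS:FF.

Source frame index: (0×3600 + 5×60 + 20) × 24 + 0 = 7680.
Real time: 7680 / (24000/1001) = 8008/25 s.
Target frame: (8008/25) × (50) = 16016.
At 50 labels/s: frame 16016 → 00:05:20:16.

00:05:20:16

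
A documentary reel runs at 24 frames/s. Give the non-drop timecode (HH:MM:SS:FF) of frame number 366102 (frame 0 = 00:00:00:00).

04:14:14:06

366102 ÷ 24 = 15254 full seconds, remainder 6 frames.
15254 s = 4 h 14 min 14 s.
Timecode: 04:14:14:06.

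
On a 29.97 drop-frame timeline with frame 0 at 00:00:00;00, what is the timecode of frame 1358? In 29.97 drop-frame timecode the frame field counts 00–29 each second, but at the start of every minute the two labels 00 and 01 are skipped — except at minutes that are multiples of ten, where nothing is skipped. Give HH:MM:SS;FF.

00:00:45;08

Each 10-minute DF block holds 10 × 60 × 30 − 9 × 2 = 17982 frames. 1358 ÷ 17982 → 0 full blocks, remainder 1358.
Within the partial block the first minute is 1800 frames and each further minute 1798, so 0 further minute boundaries passed. Total skipped labels = 18 × 0 + 2 × 0 = 0.
Non-drop label index = 1358 + 0 = 1358; at 30 labels/s that is 00:00:45:08, i.e. DF 00:00:45;08.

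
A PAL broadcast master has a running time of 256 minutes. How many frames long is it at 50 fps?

768000 frames

256 min = 15360 s.
Frames = 15360 × 50 = 768000.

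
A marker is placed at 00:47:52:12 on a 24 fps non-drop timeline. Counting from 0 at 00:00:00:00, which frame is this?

frame 68940

Total seconds to the label: (0 × 3600 + 47 × 60 + 52) = 2872.
Frame index = 2872 × 24 + 12 = 68940.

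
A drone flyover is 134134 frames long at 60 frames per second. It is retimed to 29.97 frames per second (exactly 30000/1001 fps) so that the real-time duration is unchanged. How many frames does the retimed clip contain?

67000 frames

Target frames = source frames × (target rate / source rate) = 134134 × (30000/1001)/(60) = 134134 × 500/1001 = 67000.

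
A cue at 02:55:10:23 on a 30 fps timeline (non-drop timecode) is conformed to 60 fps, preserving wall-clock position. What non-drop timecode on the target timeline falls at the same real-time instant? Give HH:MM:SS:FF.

02:55:10:46

Source frame index: (2×3600 + 55×60 + 10) × 30 + 23 = 315323.
Real time: 315323 / (30) = 315323/30 s.
Target frame: (315323/30) × (60) = 630646.
At 60 labels/s: frame 630646 → 02:55:10:46.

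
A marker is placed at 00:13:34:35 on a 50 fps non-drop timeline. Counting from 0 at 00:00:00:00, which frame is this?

Total seconds to the label: (0 × 3600 + 13 × 60 + 34) = 814.
Frame index = 814 × 50 + 35 = 40735.

frame 40735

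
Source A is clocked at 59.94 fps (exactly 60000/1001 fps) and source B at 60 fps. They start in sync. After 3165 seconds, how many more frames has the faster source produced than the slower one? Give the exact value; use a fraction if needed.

A emits 60000/1001 × 3165 = 189900000/1001 frames; B emits 60 × 3165 = 189900.
Difference = 189900/1001 frames (≈ 189.7103); B is ahead of A.

189900/1001 frames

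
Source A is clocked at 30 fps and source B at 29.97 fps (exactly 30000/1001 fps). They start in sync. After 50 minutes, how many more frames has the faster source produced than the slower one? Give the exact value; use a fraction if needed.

90000/1001 frames

50 min = 3000 s.
A emits 30 × 3000 = 90000 frames; B emits 30000/1001 × 3000 = 90000000/1001.
Difference = 90000/1001 frames (≈ 89.9101); B is behind A.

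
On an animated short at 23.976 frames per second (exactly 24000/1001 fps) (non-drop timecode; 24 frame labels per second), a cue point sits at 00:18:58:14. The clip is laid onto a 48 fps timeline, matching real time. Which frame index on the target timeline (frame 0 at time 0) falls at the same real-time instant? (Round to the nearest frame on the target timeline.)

Source frame index: (0×3600 + 18×60 + 58) × 24 + 14 = 27326.
Real time: 27326 / (24000/1001) = 13676663/12000 s.
Target frame: (13676663/12000) × (48) = 13676663/250 ≈ 54706.652 → 54707.

frame 54707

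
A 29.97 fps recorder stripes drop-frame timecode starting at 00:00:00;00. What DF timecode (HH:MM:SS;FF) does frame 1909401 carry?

17:41:50;11

Ten DF minutes hold 17982 frames, so frame 1909401 lies in block 106 (frames 1906092–1924073) with 3309 frames into that block.
The block's first minute is 1800 frames and the rest 1798 each; 3309 frames reaches minute 1, so 106 × 18 + 1 × 2 = 1910 labels have been skipped so far.
Adding those back, label number 1909401 + 1910 = 1911311 at 30 labels/s is 63710 s + 11 f = 17 h 41 min 50 s frame 11, i.e. 17:41:50;11.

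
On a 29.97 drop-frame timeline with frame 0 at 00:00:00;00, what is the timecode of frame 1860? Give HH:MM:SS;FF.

00:01:02;02

Each 10-minute DF block holds 10 × 60 × 30 − 9 × 2 = 17982 frames. 1860 ÷ 17982 → 0 full blocks, remainder 1860.
Within the partial block the first minute is 1800 frames and each further minute 1798, so 1 further minute boundary passed. Total skipped labels = 18 × 0 + 2 × 1 = 2.
Non-drop label index = 1860 + 2 = 1862; at 30 labels/s that is 00:01:02:02, i.e. DF 00:01:02;02.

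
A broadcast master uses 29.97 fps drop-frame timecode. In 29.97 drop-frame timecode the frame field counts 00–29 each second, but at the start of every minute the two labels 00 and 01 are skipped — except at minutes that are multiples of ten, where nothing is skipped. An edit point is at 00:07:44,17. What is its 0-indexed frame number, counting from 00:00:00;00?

Complete 10-minute blocks: 0, each 17982 frames → 0.
Remaining 7 whole minutes in the current block: 1800 + 6 × 1798 = 12588 frames.
Within the current minute: 44 × 30 + 17 − 2 = 1335 (labels ;00/;01 skipped at this minute). Total = 0 + 12588 + 1335 = 13923.

13923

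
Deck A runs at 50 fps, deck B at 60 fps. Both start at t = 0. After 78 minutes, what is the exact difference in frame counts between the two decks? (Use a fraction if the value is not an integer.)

78 min = 4680 s.
A emits 50 × 4680 = 234000 frames; B emits 60 × 4680 = 280800.
Difference = 46800 frames; B is ahead of A.

46800 frames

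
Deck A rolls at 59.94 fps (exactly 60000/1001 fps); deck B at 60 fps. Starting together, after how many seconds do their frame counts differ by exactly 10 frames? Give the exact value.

1001/6 seconds

The gap grows by |60 − 60000/1001| = 60/1001 frames per second.
Time for a 10-frame gap: 10 ÷ (60/1001) = 1001/6 s.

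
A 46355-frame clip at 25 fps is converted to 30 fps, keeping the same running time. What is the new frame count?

55626 frames

Target frames = source frames × (target rate / source rate) = 46355 × (30)/(25) = 46355 × 6/5 = 55626.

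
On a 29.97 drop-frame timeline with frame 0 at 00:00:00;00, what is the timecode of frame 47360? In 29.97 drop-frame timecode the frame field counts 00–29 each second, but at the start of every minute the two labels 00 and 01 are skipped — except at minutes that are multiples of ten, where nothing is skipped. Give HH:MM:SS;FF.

Ten DF minutes hold 17982 frames, so frame 47360 lies in block 2 (frames 35964–53945) with 11396 frames into that block.
The block's first minute is 1800 frames and the rest 1798 each; 11396 frames reaches minute 6, so 2 × 18 + 6 × 2 = 48 labels have been skipped so far.
Adding those back, label number 47360 + 48 = 47408 at 30 labels/s is 1580 s + 8 f = 0 h 26 min 20 s frame 8, i.e. 00:26:20;08.

00:26:20;08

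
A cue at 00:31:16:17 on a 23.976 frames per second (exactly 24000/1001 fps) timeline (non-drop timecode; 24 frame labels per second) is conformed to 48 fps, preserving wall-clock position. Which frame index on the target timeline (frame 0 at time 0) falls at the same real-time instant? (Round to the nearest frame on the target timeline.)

Source frame index: (0×3600 + 31×60 + 16) × 24 + 17 = 45041.
Real time: 45041 / (24000/1001) = 45086041/24000 s.
Target frame: (45086041/24000) × (48) = 45086041/500 ≈ 90172.082 → 90172.

frame 90172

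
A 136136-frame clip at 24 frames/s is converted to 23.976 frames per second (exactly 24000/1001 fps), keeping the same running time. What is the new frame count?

Target frames = source frames × (target rate / source rate) = 136136 × (24000/1001)/(24) = 136136 × 1000/1001 = 136000.

136000 frames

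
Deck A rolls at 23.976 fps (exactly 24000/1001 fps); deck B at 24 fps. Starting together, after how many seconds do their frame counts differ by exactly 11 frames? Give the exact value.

The gap grows by |24 − 24000/1001| = 24/1001 frames per second.
Time for a 11-frame gap: 11 ÷ (24/1001) = 11011/24 s.

11011/24 seconds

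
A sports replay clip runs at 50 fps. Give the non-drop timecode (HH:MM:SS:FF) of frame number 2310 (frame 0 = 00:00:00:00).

2310 ÷ 50 = 46 full seconds, remainder 10 frames.
46 s = 0 h 0 min 46 s.
Timecode: 00:00:46:10.

00:00:46:10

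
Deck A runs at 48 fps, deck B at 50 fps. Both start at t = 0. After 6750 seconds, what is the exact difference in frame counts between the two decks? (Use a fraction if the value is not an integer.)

13500 frames

A emits 48 × 6750 = 324000 frames; B emits 50 × 6750 = 337500.
Difference = 13500 frames; B is ahead of A.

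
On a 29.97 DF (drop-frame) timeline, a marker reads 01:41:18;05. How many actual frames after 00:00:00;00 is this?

182163

As if non-drop at 30 labels/s: (1 × 3600 + 41 × 60 + 18) × 30 + 5 = 182345.
Minute boundaries passed: 101; those not divisible by 10: 101 − 10 = 91; dropped labels = 2 × 91 = 182.
Actual frame index = 182345 − 182 = 182163.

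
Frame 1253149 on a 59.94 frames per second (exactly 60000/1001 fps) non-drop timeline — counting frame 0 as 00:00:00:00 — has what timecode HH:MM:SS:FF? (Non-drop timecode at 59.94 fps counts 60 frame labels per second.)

1253149 ÷ 60 = 20885 full seconds, remainder 49 frames.
20885 s = 5 h 48 min 5 s.
Timecode: 05:48:05:49.

05:48:05:49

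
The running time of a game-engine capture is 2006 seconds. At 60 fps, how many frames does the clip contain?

120360 frames

Frames = 2006 × 60 = 120360.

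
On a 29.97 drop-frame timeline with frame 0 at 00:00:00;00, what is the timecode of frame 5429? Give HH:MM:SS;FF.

Each 10-minute DF block holds 10 × 60 × 30 − 9 × 2 = 17982 frames. 5429 ÷ 17982 → 0 full blocks, remainder 5429.
Within the partial block the first minute is 1800 frames and each further minute 1798, so 3 further minute boundaries passed. Total skipped labels = 18 × 0 + 2 × 3 = 6.
Non-drop label index = 5429 + 6 = 5435; at 30 labels/s that is 00:03:01:05, i.e. DF 00:03:01;05.

00:03:01;05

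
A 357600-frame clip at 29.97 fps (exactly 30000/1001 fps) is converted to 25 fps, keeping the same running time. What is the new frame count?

298298 frames

Target frames = source frames × (target rate / source rate) = 357600 × (25)/(30000/1001) = 357600 × 1001/1200 = 298298.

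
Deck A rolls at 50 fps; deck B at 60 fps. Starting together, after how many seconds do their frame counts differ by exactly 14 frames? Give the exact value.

The gap grows by |60 − 50| = 10 frames per second.
Time for a 14-frame gap: 14 ÷ (10) = 1.4 s.

1.4 seconds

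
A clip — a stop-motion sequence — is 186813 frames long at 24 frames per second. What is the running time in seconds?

7783.875 seconds

Running time = 186813 / (24) = 7783.875 s.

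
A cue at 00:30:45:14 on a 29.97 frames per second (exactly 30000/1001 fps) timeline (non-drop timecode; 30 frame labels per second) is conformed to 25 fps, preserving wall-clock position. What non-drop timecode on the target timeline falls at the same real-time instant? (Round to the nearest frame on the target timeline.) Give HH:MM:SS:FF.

Source frame index: (0×3600 + 30×60 + 45) × 30 + 14 = 55364.
Real time: 55364 / (30000/1001) = 13854841/7500 s.
Target frame: (13854841/7500) × (25) = 13854841/300 ≈ 46182.803 → 46183.
At 25 labels/s: frame 46183 → 00:30:47:08.

00:30:47:08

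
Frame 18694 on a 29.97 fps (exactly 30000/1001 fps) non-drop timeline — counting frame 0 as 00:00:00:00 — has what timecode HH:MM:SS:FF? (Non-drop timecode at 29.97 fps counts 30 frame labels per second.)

00:10:23:04

18694 ÷ 30 = 623 full seconds, remainder 4 frames.
623 s = 0 h 10 min 23 s.
Timecode: 00:10:23:04.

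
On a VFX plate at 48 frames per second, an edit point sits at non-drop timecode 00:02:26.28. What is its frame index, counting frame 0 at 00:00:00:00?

Total seconds to the label: (0 × 3600 + 2 × 60 + 26) = 146.
Frame index = 146 × 48 + 28 = 7036.

7036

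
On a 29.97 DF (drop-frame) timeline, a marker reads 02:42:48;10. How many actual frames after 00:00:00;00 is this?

Complete 10-minute blocks: 16, each 17982 frames → 287712.
Remaining 2 whole minutes in the current block: 1800 + 1 × 1798 = 3598 frames.
Within the current minute: 48 × 30 + 10 − 2 = 1448 (labels ;00/;01 skipped at this minute). Total = 287712 + 3598 + 1448 = 292758.

292758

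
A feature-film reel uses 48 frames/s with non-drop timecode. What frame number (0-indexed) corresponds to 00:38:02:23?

109559

Total seconds to the label: (0 × 3600 + 38 × 60 + 2) = 2282.
Frame index = 2282 × 48 + 23 = 109559.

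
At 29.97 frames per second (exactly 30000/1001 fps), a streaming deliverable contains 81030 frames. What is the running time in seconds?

2703.701 seconds

Running time = 81030 / (30000/1001) = 2703.701 s.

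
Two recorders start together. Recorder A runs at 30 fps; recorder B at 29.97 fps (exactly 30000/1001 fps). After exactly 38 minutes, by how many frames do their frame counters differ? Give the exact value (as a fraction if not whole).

68400/1001 frames

38 min = 2280 s.
A emits 30 × 2280 = 68400 frames; B emits 30000/1001 × 2280 = 68400000/1001.
Difference = 68400/1001 frames (≈ 68.3317); B is behind A.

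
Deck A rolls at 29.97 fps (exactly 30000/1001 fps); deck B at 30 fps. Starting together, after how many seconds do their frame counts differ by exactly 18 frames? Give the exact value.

600.6 seconds

The gap grows by |30 − 30000/1001| = 30/1001 frames per second.
Time for a 18-frame gap: 18 ÷ (30/1001) = 600.6 s.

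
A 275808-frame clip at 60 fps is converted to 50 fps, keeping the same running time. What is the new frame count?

Target frames = source frames × (target rate / source rate) = 275808 × (50)/(60) = 275808 × 5/6 = 229840.

229840 frames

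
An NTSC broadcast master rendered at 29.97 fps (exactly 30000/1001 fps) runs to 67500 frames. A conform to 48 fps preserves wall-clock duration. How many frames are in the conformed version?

108108 frames

Target frames = source frames × (target rate / source rate) = 67500 × (48)/(30000/1001) = 67500 × 1001/625 = 108108.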